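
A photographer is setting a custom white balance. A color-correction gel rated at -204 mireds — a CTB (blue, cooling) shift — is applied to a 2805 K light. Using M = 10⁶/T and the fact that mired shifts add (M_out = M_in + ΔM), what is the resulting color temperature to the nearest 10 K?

6560 K

M_in = 10⁶/2805 = 356.51 mireds.
M_out = 356.51 + (-204) = 152.51 mireds.
T_out = 10⁶/152.51 = 6557.1 K → 6560 K.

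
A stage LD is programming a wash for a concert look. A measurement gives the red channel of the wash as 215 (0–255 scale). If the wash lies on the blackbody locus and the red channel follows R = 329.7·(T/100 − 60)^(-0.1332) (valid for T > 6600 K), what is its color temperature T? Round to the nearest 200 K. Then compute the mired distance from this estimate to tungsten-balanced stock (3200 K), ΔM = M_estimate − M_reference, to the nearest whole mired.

-193 mireds

(t − 60)^(-0.1332) = 215/329.7 = 0.65211.
t − 60 = 0.65211^(1/-0.1332) = 0.65211^(-7.508) = 24.774, so t = 84.774.
T = 100·t = 8477 K → 8400 K to the nearest 200 K.
M_estimate = 10⁶/8400 = 119.05; M_reference = 10⁶/3200 = 312.50.
ΔM = 119.05 − 312.50 = -193.45 → -193 mireds.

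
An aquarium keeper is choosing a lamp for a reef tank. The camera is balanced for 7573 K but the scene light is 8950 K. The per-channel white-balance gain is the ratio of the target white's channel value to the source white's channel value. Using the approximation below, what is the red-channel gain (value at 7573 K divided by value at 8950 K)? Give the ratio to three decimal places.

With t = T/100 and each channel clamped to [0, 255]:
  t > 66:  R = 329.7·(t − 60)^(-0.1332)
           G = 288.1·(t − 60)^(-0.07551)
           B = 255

At 8950 K (t = 89.5):
  R = 329.7·(89.5 − 60)^(-0.1332) = 329.7·29.5^(-0.1332) = 329.7·0.63712 = 210.058.
At 7573 K (t = 75.73):
  R = 329.7·(75.73 − 60)^(-0.1332) = 329.7·15.73^(-0.1332) = 329.7·0.69278 = 228.410.
Gain = 228.410 / 210.058 = 1.0874 → 1.087.

1.087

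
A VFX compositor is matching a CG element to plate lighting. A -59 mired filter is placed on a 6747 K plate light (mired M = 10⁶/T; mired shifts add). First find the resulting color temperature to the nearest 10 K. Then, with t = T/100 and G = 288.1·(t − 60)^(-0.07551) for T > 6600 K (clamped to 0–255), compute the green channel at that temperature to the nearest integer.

M_in = 10⁶/6747 = 148.21; M_out = 148.21 + (-59) = 89.21.
T_out = 10⁶/89.21 = 11209.0 K → 11210 K; t = 112.1.
G = 288.1·(112.1 − 60)^(-0.07551) = 288.1·52.1^(-0.07551) = 288.1·0.74193 = 213.749.
Rounded: 214.

214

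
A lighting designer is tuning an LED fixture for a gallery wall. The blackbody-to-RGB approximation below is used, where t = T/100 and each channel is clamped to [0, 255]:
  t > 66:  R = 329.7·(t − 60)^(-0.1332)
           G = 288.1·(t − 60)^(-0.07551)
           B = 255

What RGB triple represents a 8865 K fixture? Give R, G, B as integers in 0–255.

t = 8865/100 = 88.65; the t > 66 branch applies.
R = 329.7·(88.65 − 60)^(-0.1332) = 329.7·28.65^(-0.1332) = 329.7·0.63960 = 210.877.
G = 288.1·(88.65 − 60)^(-0.07551) = 288.1·28.65^(-0.07551) = 288.1·0.77620 = 223.623.
B = 255 by definition for t > 66.
Rounded: (211, 224, 255).

R=211, G=224, B=255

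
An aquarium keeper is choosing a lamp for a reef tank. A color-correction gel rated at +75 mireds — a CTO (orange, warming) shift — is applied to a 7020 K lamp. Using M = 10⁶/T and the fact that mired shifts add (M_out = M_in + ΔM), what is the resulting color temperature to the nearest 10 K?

4600 K

M_in = 10⁶/7020 = 142.45 mireds.
M_out = 142.45 + (+75) = 217.45 mireds.
T_out = 10⁶/217.45 = 4598.8 K → 4600 K.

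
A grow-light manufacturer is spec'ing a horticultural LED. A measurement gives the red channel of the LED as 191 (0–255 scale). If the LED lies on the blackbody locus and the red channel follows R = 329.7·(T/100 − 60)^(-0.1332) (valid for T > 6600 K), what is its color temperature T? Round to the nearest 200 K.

(t − 60)^(-0.1332) = 191/329.7 = 0.57931.
t − 60 = 0.57931^(1/-0.1332) = 0.57931^(-7.508) = 60.245, so t = 120.245.
T = 100·t = 12025 K → 12000 K to the nearest 200 K.

12000 K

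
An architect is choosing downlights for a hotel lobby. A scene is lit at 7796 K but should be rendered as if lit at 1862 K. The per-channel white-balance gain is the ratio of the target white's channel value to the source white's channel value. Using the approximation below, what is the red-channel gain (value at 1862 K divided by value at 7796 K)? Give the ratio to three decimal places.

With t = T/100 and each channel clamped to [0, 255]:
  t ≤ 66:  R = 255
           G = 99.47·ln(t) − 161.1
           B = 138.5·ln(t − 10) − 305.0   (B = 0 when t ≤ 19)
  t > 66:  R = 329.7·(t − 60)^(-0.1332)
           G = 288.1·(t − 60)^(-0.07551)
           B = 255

At 7796 K (t = 77.96):
  R = 329.7·(77.96 − 60)^(-0.1332) = 329.7·17.96^(-0.1332) = 329.7·0.68065 = 224.412.
At 1862 K (t = 18.62):
  R = 255 by definition for t ≤ 66.
Gain = 255.000 / 224.412 = 1.1363 → 1.136.

1.136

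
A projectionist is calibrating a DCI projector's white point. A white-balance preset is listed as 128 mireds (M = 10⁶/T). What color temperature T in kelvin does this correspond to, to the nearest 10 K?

7810 K

T = 10⁶ / 128 = 7812.50 K → 7810 K.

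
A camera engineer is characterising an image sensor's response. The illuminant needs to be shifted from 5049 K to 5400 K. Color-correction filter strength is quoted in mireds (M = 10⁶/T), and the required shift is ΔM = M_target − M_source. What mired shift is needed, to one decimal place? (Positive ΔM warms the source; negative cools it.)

-12.9 mireds

M_source = 10⁶/5049 = 198.059; M_target = 10⁶/5400 = 185.185.
ΔM = 185.185 − 198.059 = -12.874 → -12.9 mireds, a cooling shift.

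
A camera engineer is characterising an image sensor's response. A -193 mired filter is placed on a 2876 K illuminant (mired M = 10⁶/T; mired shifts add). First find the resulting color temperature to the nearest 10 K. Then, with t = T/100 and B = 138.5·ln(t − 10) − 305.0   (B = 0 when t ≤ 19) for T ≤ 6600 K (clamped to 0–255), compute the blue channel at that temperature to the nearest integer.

249

M_in = 10⁶/2876 = 347.71; M_out = 347.71 + (-193) = 154.71.
T_out = 10⁶/154.71 = 6463.9 K → 6460 K; t = 64.6.
B = 138.5·ln(64.6 − 10) − 305.0 = 138.5·ln 54.6 − 305.0 = 138.5·4.0000 − 305.0 = 249.005.
Rounded: 249.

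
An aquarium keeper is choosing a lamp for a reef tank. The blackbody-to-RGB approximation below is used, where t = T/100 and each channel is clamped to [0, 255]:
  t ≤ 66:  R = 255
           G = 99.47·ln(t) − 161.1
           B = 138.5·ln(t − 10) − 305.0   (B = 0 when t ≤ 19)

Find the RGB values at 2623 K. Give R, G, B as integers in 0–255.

t = 2623/100 = 26.23; the t ≤ 66 branch applies.
R = 255 by definition for t ≤ 66.
G = 99.47·ln 26.23 − 161.1 = 99.47·3.2669 − 161.1 = 163.859.
B = 138.5·ln(26.23 − 10) − 305.0 = 138.5·ln 16.23 − 305.0 = 138.5·2.7869 − 305.0 = 80.980.
Rounded: (255, 164, 81).

R=255, G=164, B=81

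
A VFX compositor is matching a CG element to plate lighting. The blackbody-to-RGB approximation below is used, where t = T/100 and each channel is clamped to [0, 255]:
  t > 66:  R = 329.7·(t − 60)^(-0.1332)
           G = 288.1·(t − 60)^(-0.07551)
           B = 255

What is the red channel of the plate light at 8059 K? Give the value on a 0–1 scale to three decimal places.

t = 8059/100 = 80.59; the t > 66 branch applies.
R = 329.7·(80.59 − 60)^(-0.1332) = 329.7·20.59^(-0.1332) = 329.7·0.66838 = 220.364.
On a 0–1 scale: 220.364/255 = 0.8642 → 0.864.

0.864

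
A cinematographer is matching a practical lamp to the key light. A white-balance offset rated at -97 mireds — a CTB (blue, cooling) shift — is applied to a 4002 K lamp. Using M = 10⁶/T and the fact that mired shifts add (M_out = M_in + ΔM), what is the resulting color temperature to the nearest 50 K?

6550 K

M_in = 10⁶/4002 = 249.88 mireds.
M_out = 249.88 + (-97) = 152.88 mireds.
T_out = 10⁶/152.88 = 6541.3 K → 6550 K.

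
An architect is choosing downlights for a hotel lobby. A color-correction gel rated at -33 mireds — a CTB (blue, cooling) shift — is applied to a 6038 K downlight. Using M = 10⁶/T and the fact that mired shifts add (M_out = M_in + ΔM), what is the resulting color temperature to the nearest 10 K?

M_in = 10⁶/6038 = 165.62 mireds.
M_out = 165.62 + (-33) = 132.62 mireds.
T_out = 10⁶/132.62 = 7540.5 K → 7540 K.

7540 K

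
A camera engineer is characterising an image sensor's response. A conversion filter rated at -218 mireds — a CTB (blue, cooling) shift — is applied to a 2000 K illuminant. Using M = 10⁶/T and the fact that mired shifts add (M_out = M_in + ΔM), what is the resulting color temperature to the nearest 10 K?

3550 K

M_in = 10⁶/2000 = 500.00 mireds.
M_out = 500.00 + (-218) = 282.00 mireds.
T_out = 10⁶/282.00 = 3546.1 K → 3550 K.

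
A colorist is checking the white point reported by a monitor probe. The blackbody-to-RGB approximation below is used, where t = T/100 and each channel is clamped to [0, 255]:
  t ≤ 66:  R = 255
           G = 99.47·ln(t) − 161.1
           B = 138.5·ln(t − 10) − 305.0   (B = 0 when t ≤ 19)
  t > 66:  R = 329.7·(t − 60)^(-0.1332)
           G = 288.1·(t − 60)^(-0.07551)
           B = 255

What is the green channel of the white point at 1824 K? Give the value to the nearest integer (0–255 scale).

128

t = 1824/100 = 18.24; the t ≤ 66 branch applies.
G = 99.47·ln 18.24 − 161.1 = 99.47·2.9036 − 161.1 = 127.723.
Rounded: 128.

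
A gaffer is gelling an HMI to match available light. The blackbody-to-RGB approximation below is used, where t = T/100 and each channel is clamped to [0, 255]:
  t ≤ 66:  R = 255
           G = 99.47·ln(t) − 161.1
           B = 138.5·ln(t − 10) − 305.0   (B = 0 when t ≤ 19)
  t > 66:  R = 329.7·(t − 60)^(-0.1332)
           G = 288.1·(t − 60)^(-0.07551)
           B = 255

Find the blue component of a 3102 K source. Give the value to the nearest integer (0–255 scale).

117

t = 3102/100 = 31.02; the t ≤ 66 branch applies.
B = 138.5·ln(31.02 − 10) − 305.0 = 138.5·ln 21.02 − 305.0 = 138.5·3.0455 − 305.0 = 116.798.
Rounded: 117.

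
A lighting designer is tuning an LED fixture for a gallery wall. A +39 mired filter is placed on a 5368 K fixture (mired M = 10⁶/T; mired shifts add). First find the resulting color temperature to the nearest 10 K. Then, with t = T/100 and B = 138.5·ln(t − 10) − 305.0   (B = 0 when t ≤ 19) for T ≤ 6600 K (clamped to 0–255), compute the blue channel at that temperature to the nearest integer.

M_in = 10⁶/5368 = 186.29; M_out = 186.29 + (+39) = 225.29.
T_out = 10⁶/225.29 = 4438.7 K → 4440 K; t = 44.4.
B = 138.5·ln(44.4 − 10) − 305.0 = 138.5·ln 34.4 − 305.0 = 138.5·3.5381 − 305.0 = 185.021.
Rounded: 185.

185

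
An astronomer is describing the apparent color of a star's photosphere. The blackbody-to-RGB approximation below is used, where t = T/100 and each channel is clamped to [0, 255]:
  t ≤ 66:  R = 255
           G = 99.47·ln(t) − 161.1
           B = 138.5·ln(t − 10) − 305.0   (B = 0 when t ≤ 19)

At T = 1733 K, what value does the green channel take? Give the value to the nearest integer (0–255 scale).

t = 1733/100 = 17.33; the t ≤ 66 branch applies.
G = 99.47·ln 17.33 − 161.1 = 99.47·2.8524 − 161.1 = 122.632.
Rounded: 123.

123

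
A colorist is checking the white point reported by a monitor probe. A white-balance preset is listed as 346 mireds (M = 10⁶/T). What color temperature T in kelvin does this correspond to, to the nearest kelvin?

2890 K

T = 10⁶ / 346 = 2890.17 K → 2890 K.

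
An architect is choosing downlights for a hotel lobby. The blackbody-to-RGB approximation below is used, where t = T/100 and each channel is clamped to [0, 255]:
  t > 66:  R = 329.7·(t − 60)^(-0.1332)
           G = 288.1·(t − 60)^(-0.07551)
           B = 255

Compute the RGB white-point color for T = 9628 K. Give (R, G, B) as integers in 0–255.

(204, 220, 255)

t = 9628/100 = 96.28; the t > 66 branch applies.
R = 329.7·(96.28 − 60)^(-0.1332) = 329.7·36.28^(-0.1332) = 329.7·0.61980 = 204.348.
G = 288.1·(96.28 − 60)^(-0.07551) = 288.1·36.28^(-0.07551) = 288.1·0.76248 = 219.671.
B = 255 by definition for t > 66.
Rounded: (204, 220, 255).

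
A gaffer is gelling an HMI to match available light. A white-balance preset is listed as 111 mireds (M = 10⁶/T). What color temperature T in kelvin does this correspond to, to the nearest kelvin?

T = 10⁶ / 111 = 9009.01 K → 9009 K.

9009 K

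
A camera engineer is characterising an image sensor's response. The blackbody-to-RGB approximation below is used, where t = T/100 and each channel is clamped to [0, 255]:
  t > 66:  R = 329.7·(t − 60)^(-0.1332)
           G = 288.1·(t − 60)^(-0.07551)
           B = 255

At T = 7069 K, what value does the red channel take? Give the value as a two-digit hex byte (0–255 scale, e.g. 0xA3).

0xF0

t = 7069/100 = 70.69; the t > 66 branch applies.
R = 329.7·(70.69 − 60)^(-0.1332) = 329.7·10.69^(-0.1332) = 329.7·0.72936 = 240.469.
Rounded: 240; in hex, 0xF0.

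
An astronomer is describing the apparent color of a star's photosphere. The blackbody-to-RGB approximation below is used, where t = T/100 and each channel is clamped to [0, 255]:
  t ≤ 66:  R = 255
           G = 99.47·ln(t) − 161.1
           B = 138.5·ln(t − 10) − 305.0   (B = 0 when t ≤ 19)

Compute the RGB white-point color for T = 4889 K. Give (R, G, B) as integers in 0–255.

t = 4889/100 = 48.89; the t ≤ 66 branch applies.
R = 255 by definition for t ≤ 66.
G = 99.47·ln 48.89 − 161.1 = 99.47·3.8896 − 161.1 = 225.796.
B = 138.5·ln(48.89 − 10) − 305.0 = 138.5·ln 38.89 − 305.0 = 138.5·3.6607 − 305.0 = 202.012.
Rounded: (255, 226, 202).

(255, 226, 202)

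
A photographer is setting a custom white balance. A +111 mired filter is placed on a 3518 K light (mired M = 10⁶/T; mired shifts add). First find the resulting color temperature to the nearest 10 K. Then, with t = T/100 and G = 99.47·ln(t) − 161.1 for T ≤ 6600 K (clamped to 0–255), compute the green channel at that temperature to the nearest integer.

M_in = 10⁶/3518 = 284.25; M_out = 284.25 + (+111) = 395.25.
T_out = 10⁶/395.25 = 2530.0 K → 2530 K; t = 25.3.
G = 99.47·ln 25.3 − 161.1 = 99.47·3.2308 − 161.1 = 160.268.
Rounded: 160.

160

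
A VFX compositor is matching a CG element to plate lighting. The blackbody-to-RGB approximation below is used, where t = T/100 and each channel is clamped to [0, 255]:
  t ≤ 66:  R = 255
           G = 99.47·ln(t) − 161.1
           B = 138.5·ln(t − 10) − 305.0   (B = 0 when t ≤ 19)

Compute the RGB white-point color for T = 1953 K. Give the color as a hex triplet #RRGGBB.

t = 1953/100 = 19.53; the t ≤ 66 branch applies.
R = 255 by definition for t ≤ 66.
G = 99.47·ln 19.53 − 161.1 = 99.47·2.9720 − 161.1 = 134.520.
B = 138.5·ln(19.53 − 10) − 305.0 = 138.5·ln 9.53 − 305.0 = 138.5·2.2544 − 305.0 = 7.241.
Rounded: (255, 135, 7).
In hex: #FF8707.

#FF8707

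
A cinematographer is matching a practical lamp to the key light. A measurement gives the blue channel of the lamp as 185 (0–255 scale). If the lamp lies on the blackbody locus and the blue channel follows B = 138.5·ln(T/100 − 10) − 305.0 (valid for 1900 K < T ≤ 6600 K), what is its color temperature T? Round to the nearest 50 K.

ln(t − 10) = (185 + 305.0) / 138.5 = 3.5379.
t − 10 = e^3.5379 = 34.395, so t = 44.395.
T = 100·t = 4439 K → 4450 K to the nearest 50 K.

4450 K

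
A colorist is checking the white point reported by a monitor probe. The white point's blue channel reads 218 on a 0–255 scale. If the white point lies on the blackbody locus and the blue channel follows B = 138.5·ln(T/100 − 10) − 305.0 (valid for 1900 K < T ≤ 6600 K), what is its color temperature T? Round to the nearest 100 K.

ln(t − 10) = (218 + 305.0) / 138.5 = 3.7762.
t − 10 = e^3.7762 = 43.649, so t = 53.649.
T = 100·t = 5365 K → 5400 K to the nearest 100 K.

5400 K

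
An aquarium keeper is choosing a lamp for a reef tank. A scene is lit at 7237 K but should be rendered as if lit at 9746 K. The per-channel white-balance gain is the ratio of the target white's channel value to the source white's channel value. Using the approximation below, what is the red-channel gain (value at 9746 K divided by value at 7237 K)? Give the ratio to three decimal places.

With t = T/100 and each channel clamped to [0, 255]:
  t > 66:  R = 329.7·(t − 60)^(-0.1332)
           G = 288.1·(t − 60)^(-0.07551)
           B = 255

At 7237 K (t = 72.37):
  R = 329.7·(72.37 − 60)^(-0.1332) = 329.7·12.37^(-0.1332) = 329.7·0.71531 = 235.839.
At 9746 K (t = 97.46):
  R = 329.7·(97.46 − 60)^(-0.1332) = 329.7·37.46^(-0.1332) = 329.7·0.61716 = 203.479.
Gain = 203.479 / 235.839 = 0.8628 → 0.863.

0.863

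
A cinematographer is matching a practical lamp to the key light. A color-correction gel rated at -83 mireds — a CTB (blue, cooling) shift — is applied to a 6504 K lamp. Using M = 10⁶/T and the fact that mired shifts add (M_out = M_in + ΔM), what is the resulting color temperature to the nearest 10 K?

M_in = 10⁶/6504 = 153.75 mireds.
M_out = 153.75 + (-83) = 70.75 mireds.
T_out = 10⁶/70.75 = 14134.0 K → 14130 K.

14130 K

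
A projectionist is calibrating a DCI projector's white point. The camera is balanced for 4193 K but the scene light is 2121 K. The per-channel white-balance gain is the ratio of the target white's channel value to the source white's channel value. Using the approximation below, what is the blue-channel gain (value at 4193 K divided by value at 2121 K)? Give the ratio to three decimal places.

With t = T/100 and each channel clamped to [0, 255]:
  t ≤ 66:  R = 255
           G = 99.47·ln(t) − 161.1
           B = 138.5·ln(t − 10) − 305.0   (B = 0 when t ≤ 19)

At 2121 K (t = 21.21):
  B = 138.5·ln(21.21 − 10) − 305.0 = 138.5·ln 11.21 − 305.0 = 138.5·2.4168 − 305.0 = 29.728.
At 4193 K (t = 41.93):
  B = 138.5·ln(41.93 − 10) − 305.0 = 138.5·ln 31.93 − 305.0 = 138.5·3.4635 − 305.0 = 174.701.
Gain = 174.701 / 29.728 = 5.8767 → 5.877.

5.877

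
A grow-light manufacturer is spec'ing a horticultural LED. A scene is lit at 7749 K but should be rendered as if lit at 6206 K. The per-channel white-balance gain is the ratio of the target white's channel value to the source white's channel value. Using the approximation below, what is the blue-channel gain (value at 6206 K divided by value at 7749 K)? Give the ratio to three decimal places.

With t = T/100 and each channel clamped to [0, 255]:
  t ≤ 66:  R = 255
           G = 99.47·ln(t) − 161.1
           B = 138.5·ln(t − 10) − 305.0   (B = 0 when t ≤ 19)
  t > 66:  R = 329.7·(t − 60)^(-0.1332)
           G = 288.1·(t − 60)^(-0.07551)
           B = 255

0.951

At 7749 K (t = 77.49):
  B = 255 by definition for t > 66.
At 6206 K (t = 62.06):
  B = 138.5·ln(62.06 − 10) − 305.0 = 138.5·ln 52.06 − 305.0 = 138.5·3.9524 − 305.0 = 242.407.
Gain = 242.407 / 255.000 = 0.9506 → 0.951.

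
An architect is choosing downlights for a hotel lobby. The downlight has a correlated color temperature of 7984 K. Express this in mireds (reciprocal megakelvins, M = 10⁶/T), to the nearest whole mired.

M = 10⁶ / 7984 = 125.251 → 125 mireds.

125 mireds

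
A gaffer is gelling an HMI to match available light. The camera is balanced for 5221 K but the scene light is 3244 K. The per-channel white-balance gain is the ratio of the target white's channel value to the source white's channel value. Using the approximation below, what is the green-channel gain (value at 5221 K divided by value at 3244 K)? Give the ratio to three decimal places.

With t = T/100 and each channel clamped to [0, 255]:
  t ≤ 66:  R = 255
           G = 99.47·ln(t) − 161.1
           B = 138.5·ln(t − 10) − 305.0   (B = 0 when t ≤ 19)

At 3244 K (t = 32.44):
  G = 99.47·ln 32.44 − 161.1 = 99.47·3.4794 − 161.1 = 184.995.
At 5221 K (t = 52.21):
  G = 99.47·ln 52.21 − 161.1 = 99.47·3.9553 − 161.1 = 232.331.
Gain = 232.331 / 184.995 = 1.2559 → 1.256.

1.256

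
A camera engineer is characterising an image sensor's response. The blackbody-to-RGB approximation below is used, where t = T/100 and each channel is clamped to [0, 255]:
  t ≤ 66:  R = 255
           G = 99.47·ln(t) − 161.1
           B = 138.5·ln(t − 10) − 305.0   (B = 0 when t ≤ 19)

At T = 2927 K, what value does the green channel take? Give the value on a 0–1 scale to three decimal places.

t = 2927/100 = 29.27; the t ≤ 66 branch applies.
G = 99.47·ln 29.27 − 161.1 = 99.47·3.3766 − 161.1 = 174.767.
On a 0–1 scale: 174.767/255 = 0.6854 → 0.685.

0.685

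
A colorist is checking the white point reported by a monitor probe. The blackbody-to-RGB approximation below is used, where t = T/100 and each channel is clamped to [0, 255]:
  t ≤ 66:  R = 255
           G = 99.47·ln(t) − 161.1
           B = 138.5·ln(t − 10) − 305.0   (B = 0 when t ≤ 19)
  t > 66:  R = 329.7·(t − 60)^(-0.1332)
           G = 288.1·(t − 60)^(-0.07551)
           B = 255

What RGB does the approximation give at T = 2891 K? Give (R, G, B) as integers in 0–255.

t = 2891/100 = 28.91; the t ≤ 66 branch applies.
R = 255 by definition for t ≤ 66.
G = 99.47·ln 28.91 − 161.1 = 99.47·3.3642 − 161.1 = 173.536.
B = 138.5·ln(28.91 − 10) − 305.0 = 138.5·ln 18.91 − 305.0 = 138.5·2.9397 − 305.0 = 102.147.
Rounded: (255, 174, 102).

(255, 174, 102)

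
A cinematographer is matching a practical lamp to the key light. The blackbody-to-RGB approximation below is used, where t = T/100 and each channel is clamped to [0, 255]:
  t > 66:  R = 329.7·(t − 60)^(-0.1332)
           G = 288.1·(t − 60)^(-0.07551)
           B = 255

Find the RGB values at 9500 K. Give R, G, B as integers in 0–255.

R=205, G=220, B=255

t = 9500/100 = 95; the t > 66 branch applies.
R = 329.7·(95 − 60)^(-0.1332) = 329.7·35^(-0.1332) = 329.7·0.62277 = 205.328.
G = 288.1·(95 − 60)^(-0.07551) = 288.1·35^(-0.07551) = 288.1·0.76455 = 220.268.
B = 255 by definition for t > 66.
Rounded: (205, 220, 255).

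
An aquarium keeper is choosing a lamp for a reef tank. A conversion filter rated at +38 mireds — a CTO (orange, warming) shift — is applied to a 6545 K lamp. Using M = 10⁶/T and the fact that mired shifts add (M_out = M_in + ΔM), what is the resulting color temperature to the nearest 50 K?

5250 K

M_in = 10⁶/6545 = 152.79 mireds.
M_out = 152.79 + (+38) = 190.79 mireds.
T_out = 10⁶/190.79 = 5241.4 K → 5250 K.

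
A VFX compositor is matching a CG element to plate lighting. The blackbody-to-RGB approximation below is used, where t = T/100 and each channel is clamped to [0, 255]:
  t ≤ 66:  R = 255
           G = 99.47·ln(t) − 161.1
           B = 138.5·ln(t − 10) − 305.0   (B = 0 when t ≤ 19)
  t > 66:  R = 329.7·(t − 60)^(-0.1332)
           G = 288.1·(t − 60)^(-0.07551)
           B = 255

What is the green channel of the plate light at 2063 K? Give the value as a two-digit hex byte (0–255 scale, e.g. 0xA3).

0x8C

t = 2063/100 = 20.63; the t ≤ 66 branch applies.
G = 99.47·ln 20.63 − 161.1 = 99.47·3.0267 − 161.1 = 139.970.
Rounded: 140; in hex, 0x8C.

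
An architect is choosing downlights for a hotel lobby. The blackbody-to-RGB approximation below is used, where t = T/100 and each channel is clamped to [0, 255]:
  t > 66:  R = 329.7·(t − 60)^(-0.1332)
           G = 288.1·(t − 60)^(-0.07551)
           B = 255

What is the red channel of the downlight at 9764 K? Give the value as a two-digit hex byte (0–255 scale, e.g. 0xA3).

0xCB

t = 9764/100 = 97.64; the t > 66 branch applies.
R = 329.7·(97.64 − 60)^(-0.1332) = 329.7·37.64^(-0.1332) = 329.7·0.61677 = 203.349.
Rounded: 203; in hex, 0xCB.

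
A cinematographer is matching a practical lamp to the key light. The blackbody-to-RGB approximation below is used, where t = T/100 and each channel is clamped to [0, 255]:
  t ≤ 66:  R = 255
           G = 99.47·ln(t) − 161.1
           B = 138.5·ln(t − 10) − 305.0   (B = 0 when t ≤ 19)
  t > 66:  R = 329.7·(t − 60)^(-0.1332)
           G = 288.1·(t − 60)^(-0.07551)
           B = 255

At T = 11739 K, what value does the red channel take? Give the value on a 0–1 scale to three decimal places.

t = 11739/100 = 117.39; the t > 66 branch applies.
R = 329.7·(117.39 − 60)^(-0.1332) = 329.7·57.39^(-0.1332) = 329.7·0.58307 = 192.239.
On a 0–1 scale: 192.239/255 = 0.7539 → 0.754.

0.754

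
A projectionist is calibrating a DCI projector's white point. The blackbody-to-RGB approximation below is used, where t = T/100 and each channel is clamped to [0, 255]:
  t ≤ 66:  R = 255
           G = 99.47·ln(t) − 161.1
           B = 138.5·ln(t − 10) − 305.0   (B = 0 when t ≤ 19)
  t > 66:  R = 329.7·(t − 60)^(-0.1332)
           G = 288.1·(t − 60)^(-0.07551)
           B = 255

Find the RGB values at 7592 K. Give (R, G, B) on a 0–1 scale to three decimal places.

(0.894, 0.917, 1.000)

t = 7592/100 = 75.92; the t > 66 branch applies.
R = 329.7·(75.92 − 60)^(-0.1332) = 329.7·15.92^(-0.1332) = 329.7·0.69167 = 228.045.
G = 288.1·(75.92 − 60)^(-0.07551) = 288.1·15.92^(-0.07551) = 288.1·0.81141 = 233.768.
B = 255 by definition for t > 66.
Dividing each by 255: (0.8943, 0.9167, 1.0000) → (0.894, 0.917, 1.000).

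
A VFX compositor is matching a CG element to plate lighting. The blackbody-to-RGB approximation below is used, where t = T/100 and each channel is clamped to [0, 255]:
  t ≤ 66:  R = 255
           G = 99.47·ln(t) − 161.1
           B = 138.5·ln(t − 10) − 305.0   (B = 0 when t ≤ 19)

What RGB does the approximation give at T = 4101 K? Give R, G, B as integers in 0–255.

R=255, G=208, B=171

t = 4101/100 = 41.01; the t ≤ 66 branch applies.
R = 255 by definition for t ≤ 66.
G = 99.47·ln 41.01 − 161.1 = 99.47·3.7138 − 161.1 = 208.313.
B = 138.5·ln(41.01 − 10) − 305.0 = 138.5·ln 31.01 − 305.0 = 138.5·3.4343 − 305.0 = 170.652.
Rounded: (255, 208, 171).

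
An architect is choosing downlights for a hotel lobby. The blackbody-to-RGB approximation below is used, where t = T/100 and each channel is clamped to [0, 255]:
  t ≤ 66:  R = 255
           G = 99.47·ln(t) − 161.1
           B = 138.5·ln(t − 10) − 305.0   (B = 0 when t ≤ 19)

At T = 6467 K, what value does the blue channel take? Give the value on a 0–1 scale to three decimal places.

t = 6467/100 = 64.67; the t ≤ 66 branch applies.
B = 138.5·ln(64.67 − 10) − 305.0 = 138.5·ln 54.67 − 305.0 = 138.5·4.0013 − 305.0 = 249.182.
On a 0–1 scale: 249.182/255 = 0.9772 → 0.977.

0.977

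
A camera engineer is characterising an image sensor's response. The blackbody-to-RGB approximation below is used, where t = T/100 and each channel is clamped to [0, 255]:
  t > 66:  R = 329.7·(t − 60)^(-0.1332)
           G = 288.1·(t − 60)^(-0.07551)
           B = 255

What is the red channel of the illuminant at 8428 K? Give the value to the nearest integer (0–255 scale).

t = 8428/100 = 84.28; the t > 66 branch applies.
R = 329.7·(84.28 − 60)^(-0.1332) = 329.7·24.28^(-0.1332) = 329.7·0.65386 = 215.578.
Rounded: 216.

216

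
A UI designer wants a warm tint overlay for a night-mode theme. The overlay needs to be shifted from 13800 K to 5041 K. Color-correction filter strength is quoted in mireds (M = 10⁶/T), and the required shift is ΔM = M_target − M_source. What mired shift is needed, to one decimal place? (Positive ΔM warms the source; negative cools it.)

M_source = 10⁶/13800 = 72.464; M_target = 10⁶/5041 = 198.373.
ΔM = 198.373 − 72.464 = 125.910 → +125.9 mireds, a warming shift.

+125.9 mireds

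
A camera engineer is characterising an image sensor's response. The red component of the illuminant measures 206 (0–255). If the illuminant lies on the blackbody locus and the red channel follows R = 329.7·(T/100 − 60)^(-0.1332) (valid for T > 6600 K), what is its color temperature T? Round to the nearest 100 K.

9400 K

(t − 60)^(-0.1332) = 206/329.7 = 0.62481.
t − 60 = 0.62481^(1/-0.1332) = 0.62481^(-7.508) = 34.152, so t = 94.152.
T = 100·t = 9415 K → 9400 K to the nearest 100 K.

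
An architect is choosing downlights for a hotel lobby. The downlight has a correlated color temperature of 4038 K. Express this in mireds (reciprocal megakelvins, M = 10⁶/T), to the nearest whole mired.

248 mireds

M = 10⁶ / 4038 = 247.647 → 248 mireds.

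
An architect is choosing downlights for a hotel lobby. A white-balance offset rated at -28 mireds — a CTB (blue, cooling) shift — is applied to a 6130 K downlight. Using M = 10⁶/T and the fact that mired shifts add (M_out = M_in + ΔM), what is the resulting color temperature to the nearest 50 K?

7400 K

M_in = 10⁶/6130 = 163.13 mireds.
M_out = 163.13 + (-28) = 135.13 mireds.
T_out = 10⁶/135.13 = 7400.2 K → 7400 K.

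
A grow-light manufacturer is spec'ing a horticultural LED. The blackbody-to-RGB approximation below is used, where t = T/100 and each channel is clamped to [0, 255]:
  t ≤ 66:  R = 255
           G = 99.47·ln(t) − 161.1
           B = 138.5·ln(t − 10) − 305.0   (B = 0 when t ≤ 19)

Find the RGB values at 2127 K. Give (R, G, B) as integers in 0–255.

(255, 143, 30)

t = 2127/100 = 21.27; the t ≤ 66 branch applies.
R = 255 by definition for t ≤ 66.
G = 99.47·ln 21.27 − 161.1 = 99.47·3.0573 − 161.1 = 143.009.
B = 138.5·ln(21.27 − 10) − 305.0 = 138.5·ln 11.27 − 305.0 = 138.5·2.4221 − 305.0 = 30.467.
Rounded: (255, 143, 30).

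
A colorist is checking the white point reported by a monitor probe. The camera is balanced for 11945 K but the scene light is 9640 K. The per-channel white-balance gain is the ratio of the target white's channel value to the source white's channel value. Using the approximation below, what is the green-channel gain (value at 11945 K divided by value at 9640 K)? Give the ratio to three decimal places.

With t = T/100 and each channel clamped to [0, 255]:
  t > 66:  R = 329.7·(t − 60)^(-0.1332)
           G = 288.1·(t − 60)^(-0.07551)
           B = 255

0.964

At 9640 K (t = 96.4):
  G = 288.1·(96.4 − 60)^(-0.07551) = 288.1·36.4^(-0.07551) = 288.1·0.76229 = 219.616.
At 11945 K (t = 119.45):
  G = 288.1·(119.45 − 60)^(-0.07551) = 288.1·59.45^(-0.07551) = 288.1·0.73457 = 211.630.
Gain = 211.630 / 219.616 = 0.9636 → 0.964.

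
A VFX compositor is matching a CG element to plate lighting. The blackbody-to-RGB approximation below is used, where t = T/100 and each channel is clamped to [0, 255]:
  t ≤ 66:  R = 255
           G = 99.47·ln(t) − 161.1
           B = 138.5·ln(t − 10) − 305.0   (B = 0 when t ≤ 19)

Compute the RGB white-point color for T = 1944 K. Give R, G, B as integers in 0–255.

R=255, G=134, B=6

t = 1944/100 = 19.44; the t ≤ 66 branch applies.
R = 255 by definition for t ≤ 66.
G = 99.47·ln 19.44 − 161.1 = 99.47·2.9673 − 161.1 = 134.061.
B = 138.5·ln(19.44 − 10) − 305.0 = 138.5·ln 9.44 − 305.0 = 138.5·2.2450 − 305.0 = 5.926.
Rounded: (255, 134, 6).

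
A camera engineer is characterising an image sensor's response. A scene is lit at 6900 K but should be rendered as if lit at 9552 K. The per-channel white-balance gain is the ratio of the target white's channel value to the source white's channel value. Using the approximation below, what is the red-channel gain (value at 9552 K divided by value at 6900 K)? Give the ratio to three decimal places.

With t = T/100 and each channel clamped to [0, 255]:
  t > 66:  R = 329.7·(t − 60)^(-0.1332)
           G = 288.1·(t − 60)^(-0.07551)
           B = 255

0.833

At 6900 K (t = 69):
  R = 329.7·(69 − 60)^(-0.1332) = 329.7·9^(-0.1332) = 329.7·0.74627 = 246.045.
At 9552 K (t = 95.52):
  R = 329.7·(95.52 − 60)^(-0.1332) = 329.7·35.52^(-0.1332) = 329.7·0.62155 = 204.925.
Gain = 204.925 / 246.045 = 0.8329 → 0.833.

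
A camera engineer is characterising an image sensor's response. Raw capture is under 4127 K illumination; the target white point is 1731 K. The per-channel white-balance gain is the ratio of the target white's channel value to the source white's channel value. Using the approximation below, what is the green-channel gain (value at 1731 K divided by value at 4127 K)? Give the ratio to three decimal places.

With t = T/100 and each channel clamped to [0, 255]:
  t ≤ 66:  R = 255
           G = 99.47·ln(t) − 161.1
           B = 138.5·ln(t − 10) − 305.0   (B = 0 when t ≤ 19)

At 4127 K (t = 41.27):
  G = 99.47·ln 41.27 − 161.1 = 99.47·3.7201 − 161.1 = 208.942.
At 1731 K (t = 17.31):
  G = 99.47·ln 17.31 − 161.1 = 99.47·2.8513 − 161.1 = 122.517.
Gain = 122.517 / 208.942 = 0.5864 → 0.586.

0.586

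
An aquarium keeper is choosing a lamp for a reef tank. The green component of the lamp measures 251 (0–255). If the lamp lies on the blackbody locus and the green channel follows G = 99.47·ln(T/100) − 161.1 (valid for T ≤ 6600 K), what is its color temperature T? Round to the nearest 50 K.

ln t = (251 + 161.1) / 99.47 = 4.1430.
t = e^4.1430 = 62.989.
T = 100·t = 6299 K → 6300 K to the nearest 50 K.

6300 K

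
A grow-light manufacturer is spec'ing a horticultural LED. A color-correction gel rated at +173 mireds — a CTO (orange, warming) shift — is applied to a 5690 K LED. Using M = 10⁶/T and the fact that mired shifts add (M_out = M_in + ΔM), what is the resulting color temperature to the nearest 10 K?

2870 K

M_in = 10⁶/5690 = 175.75 mireds.
M_out = 175.75 + (+173) = 348.75 mireds.
T_out = 10⁶/348.75 = 2867.4 K → 2870 K.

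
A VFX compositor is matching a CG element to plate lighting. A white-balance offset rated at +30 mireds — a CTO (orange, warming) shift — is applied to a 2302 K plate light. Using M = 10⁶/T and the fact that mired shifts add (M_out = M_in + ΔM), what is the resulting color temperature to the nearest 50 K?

2150 K

M_in = 10⁶/2302 = 434.40 mireds.
M_out = 434.40 + (+30) = 464.40 mireds.
T_out = 10⁶/464.40 = 2153.3 K → 2150 K.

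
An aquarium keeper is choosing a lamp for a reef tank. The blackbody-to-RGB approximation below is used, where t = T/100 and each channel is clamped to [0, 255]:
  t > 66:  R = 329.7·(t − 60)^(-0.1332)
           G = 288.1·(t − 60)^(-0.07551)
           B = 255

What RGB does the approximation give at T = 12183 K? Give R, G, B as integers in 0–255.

R=190, G=211, B=255

t = 12183/100 = 121.83; the t > 66 branch applies.
R = 329.7·(121.83 − 60)^(-0.1332) = 329.7·61.83^(-0.1332) = 329.7·0.57731 = 190.341.
G = 288.1·(121.83 − 60)^(-0.07551) = 288.1·61.83^(-0.07551) = 288.1·0.73240 = 211.004.
B = 255 by definition for t > 66.
Rounded: (190, 211, 255).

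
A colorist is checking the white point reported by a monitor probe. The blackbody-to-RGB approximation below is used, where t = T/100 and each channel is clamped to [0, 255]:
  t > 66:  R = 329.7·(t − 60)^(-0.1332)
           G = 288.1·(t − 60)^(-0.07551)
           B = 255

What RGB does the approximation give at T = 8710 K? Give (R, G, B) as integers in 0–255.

t = 8710/100 = 87.1; the t > 66 branch applies.
R = 329.7·(87.1 − 60)^(-0.1332) = 329.7·27.1^(-0.1332) = 329.7·0.64436 = 212.445.
G = 288.1·(87.1 − 60)^(-0.07551) = 288.1·27.1^(-0.07551) = 288.1·0.77946 = 224.564.
B = 255 by definition for t > 66.
Rounded: (212, 225, 255).

(212, 225, 255)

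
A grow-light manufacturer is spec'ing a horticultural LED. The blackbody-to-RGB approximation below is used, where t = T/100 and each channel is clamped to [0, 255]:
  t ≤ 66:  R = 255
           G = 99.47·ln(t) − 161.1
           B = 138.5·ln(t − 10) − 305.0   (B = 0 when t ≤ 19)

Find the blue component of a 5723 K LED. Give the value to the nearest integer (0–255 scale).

229

t = 5723/100 = 57.23; the t ≤ 66 branch applies.
B = 138.5·ln(57.23 − 10) − 305.0 = 138.5·ln 47.23 − 305.0 = 138.5·3.8550 − 305.0 = 228.922.
Rounded: 229.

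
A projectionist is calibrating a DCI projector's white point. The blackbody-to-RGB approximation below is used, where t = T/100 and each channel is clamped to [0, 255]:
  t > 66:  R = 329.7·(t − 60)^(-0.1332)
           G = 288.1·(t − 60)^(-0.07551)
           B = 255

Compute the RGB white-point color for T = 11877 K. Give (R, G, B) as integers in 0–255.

(192, 212, 255)

t = 11877/100 = 118.77; the t > 66 branch applies.
R = 329.7·(118.77 − 60)^(-0.1332) = 329.7·58.77^(-0.1332) = 329.7·0.58123 = 191.632.
G = 288.1·(118.77 − 60)^(-0.07551) = 288.1·58.77^(-0.07551) = 288.1·0.73521 = 211.814.
B = 255 by definition for t > 66.
Rounded: (192, 212, 255).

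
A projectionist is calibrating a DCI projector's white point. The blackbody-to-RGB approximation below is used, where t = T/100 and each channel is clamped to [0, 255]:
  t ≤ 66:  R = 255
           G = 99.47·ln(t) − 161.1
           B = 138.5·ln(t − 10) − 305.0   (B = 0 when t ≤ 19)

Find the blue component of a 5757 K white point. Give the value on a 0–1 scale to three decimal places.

0.902

t = 5757/100 = 57.57; the t ≤ 66 branch applies.
B = 138.5·ln(57.57 − 10) − 305.0 = 138.5·ln 47.57 − 305.0 = 138.5·3.8622 − 305.0 = 229.915.
On a 0–1 scale: 229.915/255 = 0.9016 → 0.902.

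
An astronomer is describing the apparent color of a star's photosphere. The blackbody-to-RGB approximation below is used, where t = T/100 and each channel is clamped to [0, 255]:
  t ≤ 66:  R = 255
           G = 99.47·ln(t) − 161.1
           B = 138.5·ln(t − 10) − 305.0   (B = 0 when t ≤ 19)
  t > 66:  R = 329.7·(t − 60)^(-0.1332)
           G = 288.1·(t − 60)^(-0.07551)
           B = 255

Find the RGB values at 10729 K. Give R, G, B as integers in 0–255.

t = 10729/100 = 107.29; the t > 66 branch applies.
R = 329.7·(107.29 − 60)^(-0.1332) = 329.7·47.29^(-0.1332) = 329.7·0.59830 = 197.260.
G = 288.1·(107.29 − 60)^(-0.07551) = 288.1·47.29^(-0.07551) = 288.1·0.74737 = 215.319.
B = 255 by definition for t > 66.
Rounded: (197, 215, 255).

R=197, G=215, B=255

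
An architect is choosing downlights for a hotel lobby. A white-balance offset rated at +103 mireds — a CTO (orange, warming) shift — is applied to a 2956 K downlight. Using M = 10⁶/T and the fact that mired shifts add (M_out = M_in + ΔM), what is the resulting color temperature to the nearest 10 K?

M_in = 10⁶/2956 = 338.29 mireds.
M_out = 338.29 + (+103) = 441.29 mireds.
T_out = 10⁶/441.29 = 2266.1 K → 2270 K.

2270 K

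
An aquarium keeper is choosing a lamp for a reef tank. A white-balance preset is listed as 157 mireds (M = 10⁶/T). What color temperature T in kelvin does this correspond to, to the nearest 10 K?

T = 10⁶ / 157 = 6369.43 K → 6370 K.

6370 K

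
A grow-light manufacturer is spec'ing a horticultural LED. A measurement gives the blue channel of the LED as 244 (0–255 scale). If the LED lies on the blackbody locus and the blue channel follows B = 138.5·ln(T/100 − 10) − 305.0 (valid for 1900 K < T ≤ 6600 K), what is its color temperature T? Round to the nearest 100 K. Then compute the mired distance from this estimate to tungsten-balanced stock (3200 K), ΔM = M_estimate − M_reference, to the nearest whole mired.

ln(t − 10) = (244 + 305.0) / 138.5 = 3.9639.
t − 10 = e^3.9639 = 52.662, so t = 62.662.
T = 100·t = 6266 K → 6300 K to the nearest 100 K.
M_estimate = 10⁶/6300 = 158.73; M_reference = 10⁶/3200 = 312.50.
ΔM = 158.73 − 312.50 = -153.77 → -154 mireds.

-154 mireds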